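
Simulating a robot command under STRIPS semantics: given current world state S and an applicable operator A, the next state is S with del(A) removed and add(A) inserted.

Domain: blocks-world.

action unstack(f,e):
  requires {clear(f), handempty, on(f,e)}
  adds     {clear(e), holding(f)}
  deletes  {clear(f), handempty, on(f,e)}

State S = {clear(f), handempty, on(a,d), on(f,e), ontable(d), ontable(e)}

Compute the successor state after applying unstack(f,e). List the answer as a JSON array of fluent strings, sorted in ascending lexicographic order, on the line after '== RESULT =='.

Progress:
  pre ⊆ S: {clear(f), handempty, on(f,e)} ⊆ S  — applicable
  S \ del = {on(a,d), ontable(d), ontable(e)}
  ∪ add   = {clear(e), holding(f), on(a,d), ontable(d), ontable(e)}

== RESULT ==
["clear(e)", "holding(f)", "on(a,d)", "ontable(d)", "ontable(e)"]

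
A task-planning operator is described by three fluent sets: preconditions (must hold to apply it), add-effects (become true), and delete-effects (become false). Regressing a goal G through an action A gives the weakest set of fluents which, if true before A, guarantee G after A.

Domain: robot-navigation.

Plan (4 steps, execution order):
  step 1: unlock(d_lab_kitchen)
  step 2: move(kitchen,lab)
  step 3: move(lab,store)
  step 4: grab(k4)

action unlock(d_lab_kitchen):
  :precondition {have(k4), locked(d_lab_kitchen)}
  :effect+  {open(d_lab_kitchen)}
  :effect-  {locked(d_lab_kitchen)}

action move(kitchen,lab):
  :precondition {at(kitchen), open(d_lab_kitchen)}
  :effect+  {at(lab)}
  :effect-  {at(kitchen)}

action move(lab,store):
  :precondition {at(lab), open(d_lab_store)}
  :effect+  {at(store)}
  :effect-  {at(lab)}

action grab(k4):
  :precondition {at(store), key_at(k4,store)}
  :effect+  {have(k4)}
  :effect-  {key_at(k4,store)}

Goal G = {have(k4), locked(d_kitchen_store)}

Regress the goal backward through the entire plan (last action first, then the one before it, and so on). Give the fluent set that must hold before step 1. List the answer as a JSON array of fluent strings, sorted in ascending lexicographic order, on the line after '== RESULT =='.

Work backward from the goal:
  through step 4 (grab(k4)): drop {have(k4)}, keep {locked(d_kitchen_store)}, require {at(store), key_at(k4,store)}
    → {at(store), key_at(k4,store), locked(d_kitchen_store)}
  through step 3 (move(lab,store)): drop {at(store)}, keep {key_at(k4,store), locked(d_kitchen_store)}, require {at(lab), open(d_lab_store)}
    → {at(lab), key_at(k4,store), locked(d_kitchen_store), open(d_lab_store)}
  through step 2 (move(kitchen,lab)): drop {at(lab)}, keep {key_at(k4,store), locked(d_kitchen_store), open(d_lab_store)}, require {at(kitchen), open(d_lab_kitchen)}
    → {at(kitchen), key_at(k4,store), locked(d_kitchen_store), open(d_lab_kitchen), open(d_lab_store)}
  through step 1 (unlock(d_lab_kitchen)): drop {open(d_lab_kitchen)}, keep {at(kitchen), key_at(k4,store), locked(d_kitchen_store), open(d_lab_store)}, require {have(k4), locked(d_lab_kitchen)}
    → {at(kitchen), have(k4), key_at(k4,store), locked(d_kitchen_store), locked(d_lab_kitchen), open(d_lab_store)}

== RESULT ==
["at(kitchen)", "have(k4)", "key_at(k4,store)", "locked(d_kitchen_store)", "locked(d_lab_kitchen)", "open(d_lab_store)"]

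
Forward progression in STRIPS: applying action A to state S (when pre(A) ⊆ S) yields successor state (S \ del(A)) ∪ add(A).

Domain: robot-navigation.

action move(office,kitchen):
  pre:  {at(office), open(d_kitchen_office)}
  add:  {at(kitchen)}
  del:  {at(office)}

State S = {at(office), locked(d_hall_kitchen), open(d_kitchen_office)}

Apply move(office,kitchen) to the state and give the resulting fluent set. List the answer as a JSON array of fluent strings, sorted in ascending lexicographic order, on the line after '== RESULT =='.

Progress:
  pre ⊆ S: {at(office), open(d_kitchen_office)} ⊆ S  — applicable
  S \ del = {locked(d_hall_kitchen), open(d_kitchen_office)}
  ∪ add   = {at(kitchen), locked(d_hall_kitchen), open(d_kitchen_office)}

== RESULT ==
["at(kitchen)", "locked(d_hall_kitchen)", "open(d_kitchen_office)"]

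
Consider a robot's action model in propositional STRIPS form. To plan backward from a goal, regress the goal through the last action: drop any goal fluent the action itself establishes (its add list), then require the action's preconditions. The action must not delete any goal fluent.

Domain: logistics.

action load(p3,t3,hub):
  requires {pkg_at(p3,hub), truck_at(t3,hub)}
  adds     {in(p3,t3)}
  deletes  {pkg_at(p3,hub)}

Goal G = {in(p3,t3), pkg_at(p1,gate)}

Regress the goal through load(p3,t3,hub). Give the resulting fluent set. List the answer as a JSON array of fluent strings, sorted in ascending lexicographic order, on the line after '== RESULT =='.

Compute (G \ add) ∪ pre:
  G ∩ del = {}  (empty — regression defined)
  G \ add = {in(p3,t3), pkg_at(p1,gate)} \ {in(p3,t3)} = {pkg_at(p1,gate)}
  ∪ pre   = {pkg_at(p1,gate)} ∪ {pkg_at(p3,hub), truck_at(t3,hub)}
          = {pkg_at(p1,gate), pkg_at(p3,hub), truck_at(t3,hub)}

== RESULT ==
["pkg_at(p1,gate)", "pkg_at(p3,hub)", "truck_at(t3,hub)"]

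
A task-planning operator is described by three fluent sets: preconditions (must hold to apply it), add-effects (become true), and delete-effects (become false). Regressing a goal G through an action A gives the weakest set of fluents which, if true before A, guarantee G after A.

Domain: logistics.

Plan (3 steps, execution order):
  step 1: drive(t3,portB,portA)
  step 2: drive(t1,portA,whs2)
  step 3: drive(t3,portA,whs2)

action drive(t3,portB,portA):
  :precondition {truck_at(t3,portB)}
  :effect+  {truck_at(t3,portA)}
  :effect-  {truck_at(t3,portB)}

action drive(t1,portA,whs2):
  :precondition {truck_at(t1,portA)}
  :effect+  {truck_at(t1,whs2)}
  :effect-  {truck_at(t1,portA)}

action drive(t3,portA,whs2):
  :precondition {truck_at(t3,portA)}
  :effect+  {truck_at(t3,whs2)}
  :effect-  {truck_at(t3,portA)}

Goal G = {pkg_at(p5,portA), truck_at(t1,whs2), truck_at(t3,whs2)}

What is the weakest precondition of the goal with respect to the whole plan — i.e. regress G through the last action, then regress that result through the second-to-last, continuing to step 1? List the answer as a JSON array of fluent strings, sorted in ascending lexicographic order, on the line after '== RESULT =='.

Work backward from the goal:
  through step 3 (drive(t3,portA,whs2)): drop {truck_at(t3,whs2)}, keep {pkg_at(p5,portA), truck_at(t1,whs2)}, require {truck_at(t3,portA)}
    → {pkg_at(p5,portA), truck_at(t1,whs2), truck_at(t3,portA)}
  through step 2 (drive(t1,portA,whs2)): drop {truck_at(t1,whs2)}, keep {pkg_at(p5,portA), truck_at(t3,portA)}, require {truck_at(t1,portA)}
    → {pkg_at(p5,portA), truck_at(t1,portA), truck_at(t3,portA)}
  through step 1 (drive(t3,portB,portA)): drop {truck_at(t3,portA)}, keep {pkg_at(p5,portA), truck_at(t1,portA)}, require {truck_at(t3,portB)}
    → {pkg_at(p5,portA), truck_at(t1,portA), truck_at(t3,portB)}

== RESULT ==
["pkg_at(p5,portA)", "truck_at(t1,portA)", "truck_at(t3,portB)"]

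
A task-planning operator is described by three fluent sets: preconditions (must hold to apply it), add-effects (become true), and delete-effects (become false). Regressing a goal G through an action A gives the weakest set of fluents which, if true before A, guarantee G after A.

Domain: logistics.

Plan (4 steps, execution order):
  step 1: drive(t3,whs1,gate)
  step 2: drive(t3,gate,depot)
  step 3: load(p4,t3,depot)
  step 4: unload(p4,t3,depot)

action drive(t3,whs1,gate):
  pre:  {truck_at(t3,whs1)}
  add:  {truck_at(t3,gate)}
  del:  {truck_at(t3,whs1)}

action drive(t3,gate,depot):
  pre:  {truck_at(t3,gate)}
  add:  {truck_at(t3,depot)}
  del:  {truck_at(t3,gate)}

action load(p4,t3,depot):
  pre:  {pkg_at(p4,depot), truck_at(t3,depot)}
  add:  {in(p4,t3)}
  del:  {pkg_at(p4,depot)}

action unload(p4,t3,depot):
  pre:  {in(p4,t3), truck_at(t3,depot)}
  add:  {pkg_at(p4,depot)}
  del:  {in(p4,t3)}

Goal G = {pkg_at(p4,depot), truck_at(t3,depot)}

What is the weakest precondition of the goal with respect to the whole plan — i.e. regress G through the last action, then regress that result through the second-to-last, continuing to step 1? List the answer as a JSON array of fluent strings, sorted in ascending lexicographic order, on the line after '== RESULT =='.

Work backward from the goal:
  through step 4 (unload(p4,t3,depot)): drop {pkg_at(p4,depot)}, keep {truck_at(t3,depot)}, require {in(p4,t3), truck_at(t3,depot)}
    → {in(p4,t3), truck_at(t3,depot)}
  through step 3 (load(p4,t3,depot)): drop {in(p4,t3)}, keep {truck_at(t3,depot)}, require {pkg_at(p4,depot), truck_at(t3,depot)}
    → {pkg_at(p4,depot), truck_at(t3,depot)}
  through step 2 (drive(t3,gate,depot)): drop {truck_at(t3,depot)}, keep {pkg_at(p4,depot)}, require {truck_at(t3,gate)}
    → {pkg_at(p4,depot), truck_at(t3,gate)}
  through step 1 (drive(t3,whs1,gate)): drop {truck_at(t3,gate)}, keep {pkg_at(p4,depot)}, require {truck_at(t3,whs1)}
    → {pkg_at(p4,depot), truck_at(t3,whs1)}

== RESULT ==
["pkg_at(p4,depot)", "truck_at(t3,whs1)"]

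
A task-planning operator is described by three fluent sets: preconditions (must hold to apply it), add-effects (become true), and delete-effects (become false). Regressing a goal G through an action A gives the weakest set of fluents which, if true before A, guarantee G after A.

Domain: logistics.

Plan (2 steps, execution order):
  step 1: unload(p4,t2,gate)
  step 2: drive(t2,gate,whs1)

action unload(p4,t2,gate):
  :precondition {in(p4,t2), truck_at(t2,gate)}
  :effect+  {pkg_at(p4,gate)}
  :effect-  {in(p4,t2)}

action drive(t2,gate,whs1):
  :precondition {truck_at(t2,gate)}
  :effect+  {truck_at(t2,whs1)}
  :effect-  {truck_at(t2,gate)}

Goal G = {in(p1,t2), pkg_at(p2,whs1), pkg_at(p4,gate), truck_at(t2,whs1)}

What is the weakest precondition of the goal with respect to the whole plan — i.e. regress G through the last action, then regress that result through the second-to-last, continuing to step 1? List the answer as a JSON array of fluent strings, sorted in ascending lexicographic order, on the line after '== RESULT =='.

Regress step by step:
  through step 2 (drive(t2,gate,whs1)): drop {truck_at(t2,whs1)}, keep {in(p1,t2), pkg_at(p2,whs1), pkg_at(p4,gate)}, require {truck_at(t2,gate)}
    → {in(p1,t2), pkg_at(p2,whs1), pkg_at(p4,gate), truck_at(t2,gate)}
  through step 1 (unload(p4,t2,gate)): drop {pkg_at(p4,gate)}, keep {in(p1,t2), pkg_at(p2,whs1), truck_at(t2,gate)}, require {in(p4,t2), truck_at(t2,gate)}
    → {in(p1,t2), in(p4,t2), pkg_at(p2,whs1), truck_at(t2,gate)}

== RESULT ==
["in(p1,t2)", "in(p4,t2)", "pkg_at(p2,whs1)", "truck_at(t2,gate)"]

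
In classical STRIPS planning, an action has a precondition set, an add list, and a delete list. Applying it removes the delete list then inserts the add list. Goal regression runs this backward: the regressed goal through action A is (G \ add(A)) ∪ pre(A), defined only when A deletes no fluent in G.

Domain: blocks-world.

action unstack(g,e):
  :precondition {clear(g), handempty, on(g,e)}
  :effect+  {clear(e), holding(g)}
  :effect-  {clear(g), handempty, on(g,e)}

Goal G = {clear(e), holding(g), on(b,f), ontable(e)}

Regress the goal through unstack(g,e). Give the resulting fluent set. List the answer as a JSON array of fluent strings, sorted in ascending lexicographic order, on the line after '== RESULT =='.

Compute (G \ add) ∪ pre:
  G ∩ del = {}  (empty — regression defined)
  G \ add = {clear(e), holding(g), on(b,f), ontable(e)} \ {clear(e), holding(g)} = {on(b,f), ontable(e)}
  ∪ pre   = {on(b,f), ontable(e)} ∪ {clear(g), handempty, on(g,e)}
          = {clear(g), handempty, on(b,f), on(g,e), ontable(e)}

== RESULT ==
["clear(g)", "handempty", "on(b,f)", "on(g,e)", "ontable(e)"]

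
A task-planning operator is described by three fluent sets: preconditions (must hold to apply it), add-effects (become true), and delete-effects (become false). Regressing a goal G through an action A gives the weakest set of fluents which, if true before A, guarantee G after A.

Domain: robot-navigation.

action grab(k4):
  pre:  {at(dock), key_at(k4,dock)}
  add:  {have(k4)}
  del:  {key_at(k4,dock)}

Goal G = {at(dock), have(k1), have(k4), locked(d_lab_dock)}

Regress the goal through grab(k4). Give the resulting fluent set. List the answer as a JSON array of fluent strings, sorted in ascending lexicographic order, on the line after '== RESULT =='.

Regress:
  G ∩ del = {}  (empty — regression defined)
  G \ add = {at(dock), have(k1), have(k4), locked(d_lab_dock)} \ {have(k4)} = {at(dock), have(k1), locked(d_lab_dock)}
  ∪ pre   = {at(dock), have(k1), locked(d_lab_dock)} ∪ {at(dock), key_at(k4,dock)}
          = {at(dock), have(k1), key_at(k4,dock), locked(d_lab_dock)}

== RESULT ==
["at(dock)", "have(k1)", "key_at(k4,dock)", "locked(d_lab_dock)"]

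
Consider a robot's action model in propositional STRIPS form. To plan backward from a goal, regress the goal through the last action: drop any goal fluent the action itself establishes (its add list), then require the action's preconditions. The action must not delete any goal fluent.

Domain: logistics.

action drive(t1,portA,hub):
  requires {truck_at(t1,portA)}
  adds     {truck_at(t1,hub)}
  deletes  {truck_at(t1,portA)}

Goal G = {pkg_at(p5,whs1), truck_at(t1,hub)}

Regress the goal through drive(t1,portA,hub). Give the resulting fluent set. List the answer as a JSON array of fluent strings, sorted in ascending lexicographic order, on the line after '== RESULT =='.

Compute (G \ add) ∪ pre:
  G ∩ del = {}  (empty — regression defined)
  G \ add = {pkg_at(p5,whs1), truck_at(t1,hub)} \ {truck_at(t1,hub)} = {pkg_at(p5,whs1)}
  ∪ pre   = {pkg_at(p5,whs1)} ∪ {truck_at(t1,portA)}
          = {pkg_at(p5,whs1), truck_at(t1,portA)}

== RESULT ==
["pkg_at(p5,whs1)", "truck_at(t1,portA)"]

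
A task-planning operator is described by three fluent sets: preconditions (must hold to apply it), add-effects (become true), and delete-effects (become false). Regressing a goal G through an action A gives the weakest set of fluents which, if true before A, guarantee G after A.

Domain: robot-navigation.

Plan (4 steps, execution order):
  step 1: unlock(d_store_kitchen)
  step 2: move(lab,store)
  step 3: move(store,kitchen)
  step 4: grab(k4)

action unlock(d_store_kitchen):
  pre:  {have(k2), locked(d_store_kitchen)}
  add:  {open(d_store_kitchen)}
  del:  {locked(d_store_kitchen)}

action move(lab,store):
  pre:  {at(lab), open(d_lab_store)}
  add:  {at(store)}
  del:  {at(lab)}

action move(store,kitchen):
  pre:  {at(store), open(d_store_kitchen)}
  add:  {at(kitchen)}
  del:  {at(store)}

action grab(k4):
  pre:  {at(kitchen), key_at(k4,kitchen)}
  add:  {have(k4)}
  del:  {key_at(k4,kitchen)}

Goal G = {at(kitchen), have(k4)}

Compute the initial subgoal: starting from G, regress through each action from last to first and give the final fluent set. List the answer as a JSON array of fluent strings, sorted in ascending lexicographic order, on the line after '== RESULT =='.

Regress step by step:
  through step 4 (grab(k4)): drop {have(k4)}, keep {at(kitchen)}, require {at(kitchen), key_at(k4,kitchen)}
    → {at(kitchen), key_at(k4,kitchen)}
  through step 3 (move(store,kitchen)): drop {at(kitchen)}, keep {key_at(k4,kitchen)}, require {at(store), open(d_store_kitchen)}
    → {at(store), key_at(k4,kitchen), open(d_store_kitchen)}
  through step 2 (move(lab,store)): drop {at(store)}, keep {key_at(k4,kitchen), open(d_store_kitchen)}, require {at(lab), open(d_lab_store)}
    → {at(lab), key_at(k4,kitchen), open(d_lab_store), open(d_store_kitchen)}
  through step 1 (unlock(d_store_kitchen)): drop {open(d_store_kitchen)}, keep {at(lab), key_at(k4,kitchen), open(d_lab_store)}, require {have(k2), locked(d_store_kitchen)}
    → {at(lab), have(k2), key_at(k4,kitchen), locked(d_store_kitchen), open(d_lab_store)}

== RESULT ==
["at(lab)", "have(k2)", "key_at(k4,kitchen)", "locked(d_store_kitchen)", "open(d_lab_store)"]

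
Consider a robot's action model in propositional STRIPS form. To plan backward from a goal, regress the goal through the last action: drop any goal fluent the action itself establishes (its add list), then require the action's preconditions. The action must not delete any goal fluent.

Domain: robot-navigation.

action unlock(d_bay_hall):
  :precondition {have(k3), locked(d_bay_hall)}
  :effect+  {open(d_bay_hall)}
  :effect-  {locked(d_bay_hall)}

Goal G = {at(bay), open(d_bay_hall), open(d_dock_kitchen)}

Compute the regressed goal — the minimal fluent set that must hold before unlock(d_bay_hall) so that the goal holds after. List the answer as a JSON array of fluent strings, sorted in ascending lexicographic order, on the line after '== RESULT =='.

Compute (G \ add) ∪ pre:
  G ∩ del = {}  (empty — regression defined)
  G \ add = {at(bay), open(d_bay_hall), open(d_dock_kitchen)} \ {open(d_bay_hall)} = {at(bay), open(d_dock_kitchen)}
  ∪ pre   = {at(bay), open(d_dock_kitchen)} ∪ {have(k3), locked(d_bay_hall)}
          = {at(bay), have(k3), locked(d_bay_hall), open(d_dock_kitchen)}

== RESULT ==
["at(bay)", "have(k3)", "locked(d_bay_hall)", "open(d_dock_kitchen)"]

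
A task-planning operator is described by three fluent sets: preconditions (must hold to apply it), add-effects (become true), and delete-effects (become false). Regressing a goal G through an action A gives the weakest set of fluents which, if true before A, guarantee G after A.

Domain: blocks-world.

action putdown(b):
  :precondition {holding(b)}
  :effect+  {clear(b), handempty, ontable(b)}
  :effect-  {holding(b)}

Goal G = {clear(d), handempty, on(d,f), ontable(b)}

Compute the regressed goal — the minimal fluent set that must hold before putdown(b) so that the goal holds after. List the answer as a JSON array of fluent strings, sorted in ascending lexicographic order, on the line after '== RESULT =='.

Compute (G \ add) ∪ pre:
  G ∩ del = {}  (empty — regression defined)
  G \ add = {clear(d), handempty, on(d,f), ontable(b)} \ {clear(b), handempty, ontable(b)} = {clear(d), on(d,f)}
  ∪ pre   = {clear(d), on(d,f)} ∪ {holding(b)}
          = {clear(d), holding(b), on(d,f)}

== RESULT ==
["clear(d)", "holding(b)", "on(d,f)"]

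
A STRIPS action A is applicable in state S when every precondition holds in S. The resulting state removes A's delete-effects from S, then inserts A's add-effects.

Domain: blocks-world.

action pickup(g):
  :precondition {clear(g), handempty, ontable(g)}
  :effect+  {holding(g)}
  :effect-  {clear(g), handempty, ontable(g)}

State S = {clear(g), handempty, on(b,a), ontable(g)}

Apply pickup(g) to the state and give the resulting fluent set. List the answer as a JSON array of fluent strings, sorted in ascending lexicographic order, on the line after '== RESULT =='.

Progress:
  pre ⊆ S: {clear(g), handempty, ontable(g)} ⊆ S  — applicable
  S \ del = {on(b,a)}
  ∪ add   = {holding(g), on(b,a)}

== RESULT ==
["holding(g)", "on(b,a)"]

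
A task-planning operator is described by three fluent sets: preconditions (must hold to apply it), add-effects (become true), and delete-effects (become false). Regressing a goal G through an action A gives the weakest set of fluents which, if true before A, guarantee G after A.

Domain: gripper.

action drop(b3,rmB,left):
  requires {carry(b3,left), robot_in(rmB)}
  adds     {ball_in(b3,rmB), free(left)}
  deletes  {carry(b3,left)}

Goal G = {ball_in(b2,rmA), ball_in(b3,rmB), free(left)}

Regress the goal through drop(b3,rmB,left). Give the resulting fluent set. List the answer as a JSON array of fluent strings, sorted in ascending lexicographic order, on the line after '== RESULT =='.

Regress:
  G ∩ del = {}  (empty — regression defined)
  G \ add = {ball_in(b2,rmA), ball_in(b3,rmB), free(left)} \ {ball_in(b3,rmB), free(left)} = {ball_in(b2,rmA)}
  ∪ pre   = {ball_in(b2,rmA)} ∪ {carry(b3,left), robot_in(rmB)}
          = {ball_in(b2,rmA), carry(b3,left), robot_in(rmB)}

== RESULT ==
["ball_in(b2,rmA)", "carry(b3,left)", "robot_in(rmB)"]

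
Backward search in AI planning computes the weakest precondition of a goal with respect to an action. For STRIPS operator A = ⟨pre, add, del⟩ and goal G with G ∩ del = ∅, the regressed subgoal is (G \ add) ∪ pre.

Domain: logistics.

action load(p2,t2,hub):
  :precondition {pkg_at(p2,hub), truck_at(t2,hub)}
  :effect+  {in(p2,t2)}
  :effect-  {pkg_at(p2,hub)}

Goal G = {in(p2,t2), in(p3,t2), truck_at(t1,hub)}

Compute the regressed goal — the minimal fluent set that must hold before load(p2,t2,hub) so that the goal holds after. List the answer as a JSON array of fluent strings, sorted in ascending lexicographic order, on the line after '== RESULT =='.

Compute (G \ add) ∪ pre:
  G ∩ del = {}  (empty — regression defined)
  G \ add = {in(p2,t2), in(p3,t2), truck_at(t1,hub)} \ {in(p2,t2)} = {in(p3,t2), truck_at(t1,hub)}
  ∪ pre   = {in(p3,t2), truck_at(t1,hub)} ∪ {pkg_at(p2,hub), truck_at(t2,hub)}
          = {in(p3,t2), pkg_at(p2,hub), truck_at(t1,hub), truck_at(t2,hub)}

== RESULT ==
["in(p3,t2)", "pkg_at(p2,hub)", "truck_at(t1,hub)", "truck_at(t2,hub)"]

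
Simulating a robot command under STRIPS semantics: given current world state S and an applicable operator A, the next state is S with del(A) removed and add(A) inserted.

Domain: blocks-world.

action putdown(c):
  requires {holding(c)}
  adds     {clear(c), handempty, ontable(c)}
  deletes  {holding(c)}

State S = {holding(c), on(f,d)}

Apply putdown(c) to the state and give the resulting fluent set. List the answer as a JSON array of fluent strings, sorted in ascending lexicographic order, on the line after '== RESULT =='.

Progress:
  pre ⊆ S: {holding(c)} ⊆ S  — applicable
  S \ del = {on(f,d)}
  ∪ add   = {clear(c), handempty, on(f,d), ontable(c)}

== RESULT ==
["clear(c)", "handempty", "on(f,d)", "ontable(c)"]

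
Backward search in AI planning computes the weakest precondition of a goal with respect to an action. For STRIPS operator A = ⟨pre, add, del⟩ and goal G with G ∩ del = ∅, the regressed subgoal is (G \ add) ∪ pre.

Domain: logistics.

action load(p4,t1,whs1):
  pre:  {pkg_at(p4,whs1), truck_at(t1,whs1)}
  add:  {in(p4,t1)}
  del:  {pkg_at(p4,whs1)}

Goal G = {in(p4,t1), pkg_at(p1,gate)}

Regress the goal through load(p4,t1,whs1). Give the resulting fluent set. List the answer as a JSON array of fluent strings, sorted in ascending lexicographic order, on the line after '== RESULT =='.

Regress:
  G ∩ del = {}  (empty — regression defined)
  G \ add = {in(p4,t1), pkg_at(p1,gate)} \ {in(p4,t1)} = {pkg_at(p1,gate)}
  ∪ pre   = {pkg_at(p1,gate)} ∪ {pkg_at(p4,whs1), truck_at(t1,whs1)}
          = {pkg_at(p1,gate), pkg_at(p4,whs1), truck_at(t1,whs1)}

== RESULT ==
["pkg_at(p1,gate)", "pkg_at(p4,whs1)", "truck_at(t1,whs1)"]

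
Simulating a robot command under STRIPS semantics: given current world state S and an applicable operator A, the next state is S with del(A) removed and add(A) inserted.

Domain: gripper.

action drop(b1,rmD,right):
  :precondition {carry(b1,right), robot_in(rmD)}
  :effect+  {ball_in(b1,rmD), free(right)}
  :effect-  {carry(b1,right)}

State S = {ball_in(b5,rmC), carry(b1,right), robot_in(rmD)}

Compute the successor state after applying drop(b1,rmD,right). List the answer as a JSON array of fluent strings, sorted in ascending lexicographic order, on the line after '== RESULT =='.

Compute (S \ del) ∪ add:
  pre ⊆ S: {carry(b1,right), robot_in(rmD)} ⊆ S  — applicable
  S \ del = {ball_in(b5,rmC), robot_in(rmD)}
  ∪ add   = {ball_in(b1,rmD), ball_in(b5,rmC), free(right), robot_in(rmD)}

== RESULT ==
["ball_in(b1,rmD)", "ball_in(b5,rmC)", "free(right)", "robot_in(rmD)"]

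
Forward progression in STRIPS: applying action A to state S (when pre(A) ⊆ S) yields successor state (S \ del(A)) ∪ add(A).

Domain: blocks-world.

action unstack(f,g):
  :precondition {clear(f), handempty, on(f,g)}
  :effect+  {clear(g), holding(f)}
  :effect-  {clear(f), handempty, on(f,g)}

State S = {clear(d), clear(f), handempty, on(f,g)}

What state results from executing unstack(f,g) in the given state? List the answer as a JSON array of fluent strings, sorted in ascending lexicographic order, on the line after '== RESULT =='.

Compute (S \ del) ∪ add:
  pre ⊆ S: {clear(f), handempty, on(f,g)} ⊆ S  — applicable
  S \ del = {clear(d)}
  ∪ add   = {clear(d), clear(g), holding(f)}

== RESULT ==
["clear(d)", "clear(g)", "holding(f)"]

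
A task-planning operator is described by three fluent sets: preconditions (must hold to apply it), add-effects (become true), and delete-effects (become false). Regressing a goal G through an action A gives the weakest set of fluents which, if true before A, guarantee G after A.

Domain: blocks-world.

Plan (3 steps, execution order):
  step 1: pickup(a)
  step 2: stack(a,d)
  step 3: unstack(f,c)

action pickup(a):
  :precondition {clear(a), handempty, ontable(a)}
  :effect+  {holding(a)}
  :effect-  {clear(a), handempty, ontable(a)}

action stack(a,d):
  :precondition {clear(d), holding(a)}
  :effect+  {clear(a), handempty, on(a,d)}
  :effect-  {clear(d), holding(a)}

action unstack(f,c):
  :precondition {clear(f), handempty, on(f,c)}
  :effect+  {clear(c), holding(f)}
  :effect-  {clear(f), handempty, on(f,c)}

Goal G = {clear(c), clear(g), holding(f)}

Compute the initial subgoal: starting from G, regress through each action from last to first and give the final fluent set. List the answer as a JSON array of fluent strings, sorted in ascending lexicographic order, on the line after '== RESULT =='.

Regress step by step:
  through step 3 (unstack(f,c)): drop {clear(c), holding(f)}, keep {clear(g)}, require {clear(f), handempty, on(f,c)}
    → {clear(f), clear(g), handempty, on(f,c)}
  through step 2 (stack(a,d)): drop {handempty}, keep {clear(f), clear(g), on(f,c)}, require {clear(d), holding(a)}
    → {clear(d), clear(f), clear(g), holding(a), on(f,c)}
  through step 1 (pickup(a)): drop {holding(a)}, keep {clear(d), clear(f), clear(g), on(f,c)}, require {clear(a), handempty, ontable(a)}
    → {clear(a), clear(d), clear(f), clear(g), handempty, on(f,c), ontable(a)}

== RESULT ==
["clear(a)", "clear(d)", "clear(f)", "clear(g)", "handempty", "on(f,c)", "ontable(a)"]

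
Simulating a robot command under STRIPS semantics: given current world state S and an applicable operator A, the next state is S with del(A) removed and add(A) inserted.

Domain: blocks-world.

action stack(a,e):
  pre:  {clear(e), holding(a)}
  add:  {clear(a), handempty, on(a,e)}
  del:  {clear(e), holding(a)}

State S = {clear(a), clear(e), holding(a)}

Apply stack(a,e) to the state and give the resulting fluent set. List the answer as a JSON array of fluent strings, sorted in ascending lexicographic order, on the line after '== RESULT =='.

Compute (S \ del) ∪ add:
  pre ⊆ S: {clear(e), holding(a)} ⊆ S  — applicable
  S \ del = {clear(a)}
  ∪ add   = {clear(a), handempty, on(a,e)}

== RESULT ==
["clear(a)", "handempty", "on(a,e)"]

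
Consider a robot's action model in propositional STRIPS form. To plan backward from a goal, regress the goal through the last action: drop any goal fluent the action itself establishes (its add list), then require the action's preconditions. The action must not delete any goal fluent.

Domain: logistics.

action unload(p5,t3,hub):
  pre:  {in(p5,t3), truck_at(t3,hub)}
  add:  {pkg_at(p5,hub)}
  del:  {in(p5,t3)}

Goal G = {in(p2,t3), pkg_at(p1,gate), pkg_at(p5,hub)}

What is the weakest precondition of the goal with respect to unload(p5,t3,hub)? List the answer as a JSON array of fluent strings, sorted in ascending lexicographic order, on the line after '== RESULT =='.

Compute (G \ add) ∪ pre:
  G ∩ del = {}  (empty — regression defined)
  G \ add = {in(p2,t3), pkg_at(p1,gate), pkg_at(p5,hub)} \ {pkg_at(p5,hub)} = {in(p2,t3), pkg_at(p1,gate)}
  ∪ pre   = {in(p2,t3), pkg_at(p1,gate)} ∪ {in(p5,t3), truck_at(t3,hub)}
          = {in(p2,t3), in(p5,t3), pkg_at(p1,gate), truck_at(t3,hub)}

== RESULT ==
["in(p2,t3)", "in(p5,t3)", "pkg_at(p1,gate)", "truck_at(t3,hub)"]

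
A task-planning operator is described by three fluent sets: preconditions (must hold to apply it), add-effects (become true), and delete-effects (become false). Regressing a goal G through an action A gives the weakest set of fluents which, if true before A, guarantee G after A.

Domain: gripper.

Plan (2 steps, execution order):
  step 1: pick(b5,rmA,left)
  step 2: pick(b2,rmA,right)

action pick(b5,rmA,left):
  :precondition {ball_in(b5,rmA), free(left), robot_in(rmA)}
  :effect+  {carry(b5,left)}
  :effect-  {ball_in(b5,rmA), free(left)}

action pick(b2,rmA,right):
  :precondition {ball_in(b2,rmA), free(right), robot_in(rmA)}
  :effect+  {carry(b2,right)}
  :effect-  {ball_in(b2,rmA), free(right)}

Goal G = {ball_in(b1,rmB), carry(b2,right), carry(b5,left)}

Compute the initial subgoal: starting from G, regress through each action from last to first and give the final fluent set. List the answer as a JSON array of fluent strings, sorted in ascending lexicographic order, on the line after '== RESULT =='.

Regress step by step:
  through step 2 (pick(b2,rmA,right)): drop {carry(b2,right)}, keep {ball_in(b1,rmB), carry(b5,left)}, require {ball_in(b2,rmA), free(right), robot_in(rmA)}
    → {ball_in(b1,rmB), ball_in(b2,rmA), carry(b5,left), free(right), robot_in(rmA)}
  through step 1 (pick(b5,rmA,left)): drop {carry(b5,left)}, keep {ball_in(b1,rmB), ball_in(b2,rmA), free(right), robot_in(rmA)}, require {ball_in(b5,rmA), free(left), robot_in(rmA)}
    → {ball_in(b1,rmB), ball_in(b2,rmA), ball_in(b5,rmA), free(left), free(right), robot_in(rmA)}

== RESULT ==
["ball_in(b1,rmB)", "ball_in(b2,rmA)", "ball_in(b5,rmA)", "free(left)", "free(right)", "robot_in(rmA)"]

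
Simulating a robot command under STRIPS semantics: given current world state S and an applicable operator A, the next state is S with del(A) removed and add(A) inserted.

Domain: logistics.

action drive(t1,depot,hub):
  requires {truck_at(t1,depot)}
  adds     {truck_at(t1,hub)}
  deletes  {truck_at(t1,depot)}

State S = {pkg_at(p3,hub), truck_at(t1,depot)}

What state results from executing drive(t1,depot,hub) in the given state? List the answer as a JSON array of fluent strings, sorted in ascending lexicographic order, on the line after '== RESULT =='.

Progress:
  pre ⊆ S: {truck_at(t1,depot)} ⊆ S  — applicable
  S \ del = {pkg_at(p3,hub)}
  ∪ add   = {pkg_at(p3,hub), truck_at(t1,hub)}

== RESULT ==
["pkg_at(p3,hub)", "truck_at(t1,hub)"]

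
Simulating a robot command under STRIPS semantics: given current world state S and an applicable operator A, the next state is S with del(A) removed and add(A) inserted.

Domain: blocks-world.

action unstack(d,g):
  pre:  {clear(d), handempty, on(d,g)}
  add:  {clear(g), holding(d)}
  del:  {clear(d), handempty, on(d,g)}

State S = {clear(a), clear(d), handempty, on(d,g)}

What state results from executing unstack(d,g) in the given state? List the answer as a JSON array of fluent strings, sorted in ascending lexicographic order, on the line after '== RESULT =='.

Compute (S \ del) ∪ add:
  pre ⊆ S: {clear(d), handempty, on(d,g)} ⊆ S  — applicable
  S \ del = {clear(a)}
  ∪ add   = {clear(a), clear(g), holding(d)}

== RESULT ==
["clear(a)", "clear(g)", "holding(d)"]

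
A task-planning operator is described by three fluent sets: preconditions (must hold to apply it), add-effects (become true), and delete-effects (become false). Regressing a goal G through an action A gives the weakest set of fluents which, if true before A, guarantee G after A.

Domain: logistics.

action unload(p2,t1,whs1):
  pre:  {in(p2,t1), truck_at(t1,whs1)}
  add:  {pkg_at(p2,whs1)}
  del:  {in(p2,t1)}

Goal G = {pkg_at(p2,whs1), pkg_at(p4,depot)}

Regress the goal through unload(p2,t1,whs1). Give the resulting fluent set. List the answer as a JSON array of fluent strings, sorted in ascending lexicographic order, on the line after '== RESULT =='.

Compute (G \ add) ∪ pre:
  G ∩ del = {}  (empty — regression defined)
  G \ add = {pkg_at(p2,whs1), pkg_at(p4,depot)} \ {pkg_at(p2,whs1)} = {pkg_at(p4,depot)}
  ∪ pre   = {pkg_at(p4,depot)} ∪ {in(p2,t1), truck_at(t1,whs1)}
          = {in(p2,t1), pkg_at(p4,depot), truck_at(t1,whs1)}

== RESULT ==
["in(p2,t1)", "pkg_at(p4,depot)", "truck_at(t1,whs1)"]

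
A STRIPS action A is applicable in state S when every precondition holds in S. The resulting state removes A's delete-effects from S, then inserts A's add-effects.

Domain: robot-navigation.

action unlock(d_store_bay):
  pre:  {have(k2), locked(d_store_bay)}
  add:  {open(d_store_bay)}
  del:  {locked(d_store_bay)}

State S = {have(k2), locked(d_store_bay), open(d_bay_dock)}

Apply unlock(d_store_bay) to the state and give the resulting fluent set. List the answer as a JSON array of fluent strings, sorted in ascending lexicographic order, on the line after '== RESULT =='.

Compute (S \ del) ∪ add:
  pre ⊆ S: {have(k2), locked(d_store_bay)} ⊆ S  — applicable
  S \ del = {have(k2), open(d_bay_dock)}
  ∪ add   = {have(k2), open(d_bay_dock), open(d_store_bay)}

== RESULT ==
["have(k2)", "open(d_bay_dock)", "open(d_store_bay)"]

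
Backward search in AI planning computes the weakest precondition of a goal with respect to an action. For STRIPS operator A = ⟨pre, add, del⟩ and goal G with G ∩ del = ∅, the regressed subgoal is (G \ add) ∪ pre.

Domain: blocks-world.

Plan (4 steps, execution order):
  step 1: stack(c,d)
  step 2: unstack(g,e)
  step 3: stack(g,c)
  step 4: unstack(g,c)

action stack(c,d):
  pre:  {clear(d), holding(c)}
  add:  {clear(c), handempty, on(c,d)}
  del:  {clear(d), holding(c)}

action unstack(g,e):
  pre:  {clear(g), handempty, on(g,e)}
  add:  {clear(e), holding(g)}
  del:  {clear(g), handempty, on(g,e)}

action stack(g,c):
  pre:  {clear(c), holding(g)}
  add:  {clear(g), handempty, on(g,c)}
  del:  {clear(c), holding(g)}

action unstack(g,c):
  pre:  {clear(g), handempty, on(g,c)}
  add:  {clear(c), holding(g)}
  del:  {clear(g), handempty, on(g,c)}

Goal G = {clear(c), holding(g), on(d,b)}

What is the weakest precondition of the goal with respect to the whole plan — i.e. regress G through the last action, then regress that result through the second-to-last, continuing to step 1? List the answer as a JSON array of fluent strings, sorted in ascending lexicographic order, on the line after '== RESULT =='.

Regress step by step:
  through step 4 (unstack(g,c)): drop {clear(c), holding(g)}, keep {on(d,b)}, require {clear(g), handempty, on(g,c)}
    → {clear(g), handempty, on(d,b), on(g,c)}
  through step 3 (stack(g,c)): drop {clear(g), handempty, on(g,c)}, keep {on(d,b)}, require {clear(c), holding(g)}
    → {clear(c), holding(g), on(d,b)}
  through step 2 (unstack(g,e)): drop {holding(g)}, keep {clear(c), on(d,b)}, require {clear(g), handempty, on(g,e)}
    → {clear(c), clear(g), handempty, on(d,b), on(g,e)}
  through step 1 (stack(c,d)): drop {clear(c), handempty}, keep {clear(g), on(d,b), on(g,e)}, require {clear(d), holding(c)}
    → {clear(d), clear(g), holding(c), on(d,b), on(g,e)}

== RESULT ==
["clear(d)", "clear(g)", "holding(c)", "on(d,b)", "on(g,e)"]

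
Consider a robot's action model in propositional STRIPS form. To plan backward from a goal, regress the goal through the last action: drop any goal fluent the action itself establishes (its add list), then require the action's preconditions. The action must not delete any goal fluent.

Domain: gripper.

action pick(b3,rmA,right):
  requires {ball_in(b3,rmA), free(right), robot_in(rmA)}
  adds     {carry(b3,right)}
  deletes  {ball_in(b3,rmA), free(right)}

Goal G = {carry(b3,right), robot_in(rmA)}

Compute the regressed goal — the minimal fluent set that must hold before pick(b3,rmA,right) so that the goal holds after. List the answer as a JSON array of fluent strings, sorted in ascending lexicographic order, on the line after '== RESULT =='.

Compute (G \ add) ∪ pre:
  G ∩ del = {}  (empty — regression defined)
  G \ add = {carry(b3,right), robot_in(rmA)} \ {carry(b3,right)} = {robot_in(rmA)}
  ∪ pre   = {robot_in(rmA)} ∪ {ball_in(b3,rmA), free(right), robot_in(rmA)}
          = {ball_in(b3,rmA), free(right), robot_in(rmA)}

== RESULT ==
["ball_in(b3,rmA)", "free(right)", "robot_in(rmA)"]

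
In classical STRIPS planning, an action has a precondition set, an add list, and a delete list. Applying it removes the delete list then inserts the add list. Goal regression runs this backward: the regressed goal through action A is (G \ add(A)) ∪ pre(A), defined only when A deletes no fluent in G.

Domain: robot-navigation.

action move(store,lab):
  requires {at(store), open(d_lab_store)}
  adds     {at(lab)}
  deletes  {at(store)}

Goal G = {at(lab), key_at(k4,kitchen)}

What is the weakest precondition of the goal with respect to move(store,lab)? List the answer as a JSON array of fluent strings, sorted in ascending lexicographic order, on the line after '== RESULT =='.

Regress:
  G ∩ del = {}  (empty — regression defined)
  G \ add = {at(lab), key_at(k4,kitchen)} \ {at(lab)} = {key_at(k4,kitchen)}
  ∪ pre   = {key_at(k4,kitchen)} ∪ {at(store), open(d_lab_store)}
          = {at(store), key_at(k4,kitchen), open(d_lab_store)}

== RESULT ==
["at(store)", "key_at(k4,kitchen)", "open(d_lab_store)"]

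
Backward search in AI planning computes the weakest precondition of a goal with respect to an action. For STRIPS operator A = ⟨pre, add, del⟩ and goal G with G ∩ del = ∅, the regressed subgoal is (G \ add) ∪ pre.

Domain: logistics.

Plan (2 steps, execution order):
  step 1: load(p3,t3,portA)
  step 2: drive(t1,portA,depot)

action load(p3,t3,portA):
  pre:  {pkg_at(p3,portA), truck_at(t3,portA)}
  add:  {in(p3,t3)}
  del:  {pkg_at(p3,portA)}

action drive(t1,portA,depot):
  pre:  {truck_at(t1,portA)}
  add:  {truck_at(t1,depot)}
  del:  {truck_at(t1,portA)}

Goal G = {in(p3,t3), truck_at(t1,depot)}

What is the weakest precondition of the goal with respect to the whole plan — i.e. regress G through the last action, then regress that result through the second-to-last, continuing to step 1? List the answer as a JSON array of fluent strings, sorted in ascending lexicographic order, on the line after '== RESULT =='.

Work backward from the goal:
  through step 2 (drive(t1,portA,depot)): drop {truck_at(t1,depot)}, keep {in(p3,t3)}, require {truck_at(t1,portA)}
    → {in(p3,t3), truck_at(t1,portA)}
  through step 1 (load(p3,t3,portA)): drop {in(p3,t3)}, keep {truck_at(t1,portA)}, require {pkg_at(p3,portA), truck_at(t3,portA)}
    → {pkg_at(p3,portA), truck_at(t1,portA), truck_at(t3,portA)}

== RESULT ==
["pkg_at(p3,portA)", "truck_at(t1,portA)", "truck_at(t3,portA)"]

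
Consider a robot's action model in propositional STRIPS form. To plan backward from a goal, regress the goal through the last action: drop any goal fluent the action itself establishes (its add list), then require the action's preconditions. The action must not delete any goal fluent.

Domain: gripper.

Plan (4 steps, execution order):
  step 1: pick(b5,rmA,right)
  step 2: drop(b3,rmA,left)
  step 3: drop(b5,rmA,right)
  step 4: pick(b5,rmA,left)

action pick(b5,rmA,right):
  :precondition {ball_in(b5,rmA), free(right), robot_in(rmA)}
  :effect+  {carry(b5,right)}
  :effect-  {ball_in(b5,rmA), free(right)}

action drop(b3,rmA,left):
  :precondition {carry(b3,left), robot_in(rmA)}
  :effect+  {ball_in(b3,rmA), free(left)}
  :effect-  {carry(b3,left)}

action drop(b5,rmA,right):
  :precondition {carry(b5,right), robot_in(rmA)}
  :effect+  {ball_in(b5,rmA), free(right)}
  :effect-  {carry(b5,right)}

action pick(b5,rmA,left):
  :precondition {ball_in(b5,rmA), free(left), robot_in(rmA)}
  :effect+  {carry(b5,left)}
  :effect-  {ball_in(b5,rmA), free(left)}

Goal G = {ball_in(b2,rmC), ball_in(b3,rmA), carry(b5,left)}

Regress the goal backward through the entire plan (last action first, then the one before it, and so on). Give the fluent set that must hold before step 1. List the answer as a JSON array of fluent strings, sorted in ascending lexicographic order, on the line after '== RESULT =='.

Work backward from the goal:
  through step 4 (pick(b5,rmA,left)): drop {carry(b5,left)}, keep {ball_in(b2,rmC), ball_in(b3,rmA)}, require {ball_in(b5,rmA), free(left), robot_in(rmA)}
    → {ball_in(b2,rmC), ball_in(b3,rmA), ball_in(b5,rmA), free(left), robot_in(rmA)}
  through step 3 (drop(b5,rmA,right)): drop {ball_in(b5,rmA)}, keep {ball_in(b2,rmC), ball_in(b3,rmA), free(left), robot_in(rmA)}, require {carry(b5,right), robot_in(rmA)}
    → {ball_in(b2,rmC), ball_in(b3,rmA), carry(b5,right), free(left), robot_in(rmA)}
  through step 2 (drop(b3,rmA,left)): drop {ball_in(b3,rmA), free(left)}, keep {ball_in(b2,rmC), carry(b5,right), robot_in(rmA)}, require {carry(b3,left), robot_in(rmA)}
    → {ball_in(b2,rmC), carry(b3,left), carry(b5,right), robot_in(rmA)}
  through step 1 (pick(b5,rmA,right)): drop {carry(b5,right)}, keep {ball_in(b2,rmC), carry(b3,left), robot_in(rmA)}, require {ball_in(b5,rmA), free(right), robot_in(rmA)}
    → {ball_in(b2,rmC), ball_in(b5,rmA), carry(b3,left), free(right), robot_in(rmA)}

== RESULT ==
["ball_in(b2,rmC)", "ball_in(b5,rmA)", "carry(b3,left)", "free(right)", "robot_in(rmA)"]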